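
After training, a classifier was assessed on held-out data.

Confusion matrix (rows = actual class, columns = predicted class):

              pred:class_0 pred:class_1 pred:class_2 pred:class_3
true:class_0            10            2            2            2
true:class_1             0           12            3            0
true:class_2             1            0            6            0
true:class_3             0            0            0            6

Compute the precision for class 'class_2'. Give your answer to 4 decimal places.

0.5455

Treat 'class_2' as positive and all other classes as negative.
precision = TP/(TP+FP).
class_2: TP=6, FP=2+3+0=5 → 6/11 = 0.54545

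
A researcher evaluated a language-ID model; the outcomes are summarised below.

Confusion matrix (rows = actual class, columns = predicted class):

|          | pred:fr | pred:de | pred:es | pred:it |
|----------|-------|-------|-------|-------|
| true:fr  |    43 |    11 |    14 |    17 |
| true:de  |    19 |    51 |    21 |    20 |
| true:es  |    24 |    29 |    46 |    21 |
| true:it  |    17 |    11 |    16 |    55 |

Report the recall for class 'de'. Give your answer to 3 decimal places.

recall = TP/(TP+FN).
de: TP=51, FN=19+21+20=60 → 51/111 = 0.4595

0.459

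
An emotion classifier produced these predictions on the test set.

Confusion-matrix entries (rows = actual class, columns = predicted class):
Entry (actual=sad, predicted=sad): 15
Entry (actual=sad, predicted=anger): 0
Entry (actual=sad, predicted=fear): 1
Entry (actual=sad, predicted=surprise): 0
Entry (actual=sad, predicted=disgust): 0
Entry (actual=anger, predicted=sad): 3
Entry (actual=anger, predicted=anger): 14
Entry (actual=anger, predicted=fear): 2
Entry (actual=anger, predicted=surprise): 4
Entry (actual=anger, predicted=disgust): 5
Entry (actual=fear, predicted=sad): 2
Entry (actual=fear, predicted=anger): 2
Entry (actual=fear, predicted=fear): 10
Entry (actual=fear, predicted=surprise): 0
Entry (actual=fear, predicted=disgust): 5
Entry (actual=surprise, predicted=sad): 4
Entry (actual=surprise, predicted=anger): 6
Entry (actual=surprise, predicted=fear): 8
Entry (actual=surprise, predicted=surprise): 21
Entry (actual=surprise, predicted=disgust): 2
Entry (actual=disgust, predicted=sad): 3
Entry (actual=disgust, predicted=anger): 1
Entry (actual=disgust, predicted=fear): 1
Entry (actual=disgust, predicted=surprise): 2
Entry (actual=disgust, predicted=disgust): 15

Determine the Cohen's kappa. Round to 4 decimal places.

Observed agreement pₒ = trace/N = 75/126 = 0.59524
Expected agreement pₑ = Σ (rowᵢ·colᵢ)/N² = (16·27 + 28·23 + 19·22 + 41·27 + 22·27)/126² = 0.20125
κ = (pₒ − pₑ)/(1 − pₑ) = (0.59524 − 0.20125)/(1 − 0.20125) = 0.4933

0.4933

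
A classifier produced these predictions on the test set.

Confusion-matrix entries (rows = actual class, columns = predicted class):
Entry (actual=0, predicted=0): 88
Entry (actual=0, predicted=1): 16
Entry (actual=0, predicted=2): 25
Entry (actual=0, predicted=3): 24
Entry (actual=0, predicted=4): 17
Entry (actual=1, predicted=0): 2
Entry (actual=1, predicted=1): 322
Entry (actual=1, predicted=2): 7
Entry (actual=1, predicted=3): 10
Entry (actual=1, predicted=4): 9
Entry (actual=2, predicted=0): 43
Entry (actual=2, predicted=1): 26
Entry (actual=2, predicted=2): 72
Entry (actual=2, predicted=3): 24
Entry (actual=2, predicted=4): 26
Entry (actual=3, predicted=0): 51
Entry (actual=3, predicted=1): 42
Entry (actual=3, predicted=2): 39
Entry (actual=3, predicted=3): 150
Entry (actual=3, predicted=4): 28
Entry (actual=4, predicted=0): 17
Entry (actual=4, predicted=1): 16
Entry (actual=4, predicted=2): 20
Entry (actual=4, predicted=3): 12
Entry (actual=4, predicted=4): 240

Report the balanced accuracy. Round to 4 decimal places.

0.6171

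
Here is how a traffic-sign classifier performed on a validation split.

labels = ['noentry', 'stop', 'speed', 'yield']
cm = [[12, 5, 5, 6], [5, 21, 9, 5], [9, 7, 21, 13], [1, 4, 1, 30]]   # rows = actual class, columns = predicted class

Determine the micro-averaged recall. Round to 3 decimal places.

0.545

Micro-averaging pools counts across classes: ΣTP=84, ΣFP=70, ΣFN=70.
Micro-recall = TP/(TP+FN) on pooled counts = 0.545 (equals overall accuracy in single-label multiclass).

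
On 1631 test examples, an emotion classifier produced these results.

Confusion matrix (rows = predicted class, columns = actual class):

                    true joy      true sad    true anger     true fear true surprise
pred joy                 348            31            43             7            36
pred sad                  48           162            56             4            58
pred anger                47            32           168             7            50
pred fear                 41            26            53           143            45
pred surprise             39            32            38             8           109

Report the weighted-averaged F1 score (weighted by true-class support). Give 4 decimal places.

0.5674

Per-class F1 score (2·TP/(2·TP+FP+FN)):
  joy: TP=348, FP=31+43+7+36=117, FN=48+47+41+39=175 → 696/988 = 0.70445
  sad: TP=162, FP=48+56+4+58=166, FN=31+32+26+32=121 → 324/611 = 0.53028
  anger: TP=168, FP=47+32+7+50=136, FN=43+56+53+38=190 → 336/662 = 0.50755
  fear: TP=143, FP=41+26+53+45=165, FN=7+4+7+8=26 → 286/477 = 0.59958
  surprise: TP=109, FP=39+32+38+8=117, FN=36+58+50+45=189 → 218/524 = 0.41603
Weighted-F1 score = Σ (supportᵢ/N)·F1 scoreᵢ with N=1631: (523/1631)·0.70445 + (283/1631)·0.53028 + (358/1631)·0.50755 + (169/1631)·0.59958 + (298/1631)·0.41603 = 0.5674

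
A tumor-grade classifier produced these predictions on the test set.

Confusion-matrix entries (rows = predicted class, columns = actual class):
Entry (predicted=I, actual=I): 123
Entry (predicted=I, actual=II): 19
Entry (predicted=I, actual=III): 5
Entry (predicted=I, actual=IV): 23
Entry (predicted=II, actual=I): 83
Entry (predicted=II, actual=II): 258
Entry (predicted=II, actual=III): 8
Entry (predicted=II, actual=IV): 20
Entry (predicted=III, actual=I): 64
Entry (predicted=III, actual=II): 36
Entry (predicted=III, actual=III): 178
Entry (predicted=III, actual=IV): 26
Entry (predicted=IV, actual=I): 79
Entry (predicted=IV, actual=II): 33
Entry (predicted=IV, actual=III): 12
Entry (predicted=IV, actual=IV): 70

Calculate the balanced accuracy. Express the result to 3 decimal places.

0.620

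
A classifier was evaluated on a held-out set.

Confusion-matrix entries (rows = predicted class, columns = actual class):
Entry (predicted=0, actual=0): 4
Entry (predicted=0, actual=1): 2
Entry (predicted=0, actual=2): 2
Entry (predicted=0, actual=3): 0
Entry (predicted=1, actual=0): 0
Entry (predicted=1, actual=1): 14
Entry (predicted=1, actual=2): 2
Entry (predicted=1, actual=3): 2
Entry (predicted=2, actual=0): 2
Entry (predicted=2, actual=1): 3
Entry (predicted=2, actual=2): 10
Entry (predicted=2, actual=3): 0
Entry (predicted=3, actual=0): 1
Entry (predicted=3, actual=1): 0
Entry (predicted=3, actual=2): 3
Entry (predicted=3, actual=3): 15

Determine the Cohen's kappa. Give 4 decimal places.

Observed agreement pₒ = trace/N = 43/60 = 0.71667
Expected agreement pₑ = Σ (rowᵢ·colᵢ)/N² = (7·8 + 19·18 + 17·15 + 17·19)/60² = 0.27111
κ = (pₒ − pₑ)/(1 − pₑ) = (0.71667 − 0.27111)/(1 − 0.27111) = 0.6113

0.6113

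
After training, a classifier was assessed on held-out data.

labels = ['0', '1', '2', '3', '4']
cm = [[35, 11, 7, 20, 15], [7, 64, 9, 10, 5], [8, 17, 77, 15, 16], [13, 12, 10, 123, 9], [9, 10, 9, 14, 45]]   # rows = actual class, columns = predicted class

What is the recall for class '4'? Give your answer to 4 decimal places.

recall = TP/(TP+FN).
4: TP=45, FN=9+10+9+14=42 → 45/87 = 0.51724

0.5172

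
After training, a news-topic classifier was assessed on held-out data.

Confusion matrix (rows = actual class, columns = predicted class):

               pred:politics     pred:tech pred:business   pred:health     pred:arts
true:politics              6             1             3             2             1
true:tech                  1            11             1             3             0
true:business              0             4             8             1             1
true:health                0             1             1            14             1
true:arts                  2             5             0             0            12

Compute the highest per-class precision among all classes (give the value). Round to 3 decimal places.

0.800

Per-class precision (TP/(TP+FP)):
  politics: TP=6, FP=1+0+0+2=3 → 6/9 = 0.6667
  tech: TP=11, FP=1+4+1+5=11 → 11/22 = 0.5000
  business: TP=8, FP=3+1+1+0=5 → 8/13 = 0.6154
  health: TP=14, FP=2+3+1+0=6 → 14/20 = 0.7000
  arts: TP=12, FP=1+0+1+1=3 → 12/15 = 0.8000
Highest is class 'arts' with precision = 0.800.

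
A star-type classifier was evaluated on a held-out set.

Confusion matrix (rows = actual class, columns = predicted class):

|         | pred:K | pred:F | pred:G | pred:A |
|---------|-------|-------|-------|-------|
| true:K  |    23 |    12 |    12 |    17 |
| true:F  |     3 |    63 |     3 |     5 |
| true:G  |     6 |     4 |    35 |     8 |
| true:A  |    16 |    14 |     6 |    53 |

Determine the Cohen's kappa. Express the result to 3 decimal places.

0.489

Observed agreement pₒ = trace/N = 174/280 = 0.6214
Expected agreement pₑ = Σ (rowᵢ·colᵢ)/N² = (64·48 + 74·93 + 53·56 + 89·83)/280² = 0.2590
κ = (pₒ − pₑ)/(1 − pₑ) = (0.6214 − 0.2590)/(1 − 0.2590) = 0.489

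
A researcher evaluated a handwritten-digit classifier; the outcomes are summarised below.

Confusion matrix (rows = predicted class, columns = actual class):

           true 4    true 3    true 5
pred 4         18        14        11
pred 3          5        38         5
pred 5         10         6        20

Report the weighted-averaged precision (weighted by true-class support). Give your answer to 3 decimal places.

0.628

Per-class precision (TP/(TP+FP)):
  4: TP=18, FP=14+11=25 → 18/43 = 0.4186
  3: TP=38, FP=5+5=10 → 38/48 = 0.7917
  5: TP=20, FP=10+6=16 → 20/36 = 0.5556
Weighted-precision = Σ (supportᵢ/N)·precisionᵢ with N=127: (33/127)·0.4186 + (58/127)·0.7917 + (36/127)·0.5556 = 0.628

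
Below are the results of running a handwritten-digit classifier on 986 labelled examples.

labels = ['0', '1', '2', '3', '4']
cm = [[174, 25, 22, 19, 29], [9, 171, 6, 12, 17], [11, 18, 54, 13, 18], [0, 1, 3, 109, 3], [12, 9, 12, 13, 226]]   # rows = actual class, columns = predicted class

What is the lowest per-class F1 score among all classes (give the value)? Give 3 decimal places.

0.512

Per-class F1 score (2·TP/(2·TP+FP+FN)):
  0: TP=174, FP=9+11+0+12=32, FN=25+22+19+29=95 → 348/475 = 0.7326
  1: TP=171, FP=25+18+1+9=53, FN=9+6+12+17=44 → 342/439 = 0.7790
  2: TP=54, FP=22+6+3+12=43, FN=11+18+13+18=60 → 108/211 = 0.5118
  3: TP=109, FP=19+12+13+13=57, FN=0+1+3+3=7 → 218/282 = 0.7730
  4: TP=226, FP=29+17+18+3=67, FN=12+9+12+13=46 → 452/565 = 0.8000
Lowest is class '2' with F1 score = 0.512.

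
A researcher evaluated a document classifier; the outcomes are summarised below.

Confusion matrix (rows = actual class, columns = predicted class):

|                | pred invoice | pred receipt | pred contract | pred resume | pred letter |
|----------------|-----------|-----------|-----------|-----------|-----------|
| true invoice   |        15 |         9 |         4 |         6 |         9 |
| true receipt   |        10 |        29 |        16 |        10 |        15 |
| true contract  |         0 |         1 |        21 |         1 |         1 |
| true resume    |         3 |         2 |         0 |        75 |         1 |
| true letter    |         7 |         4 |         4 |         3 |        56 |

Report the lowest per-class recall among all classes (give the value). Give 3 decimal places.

0.349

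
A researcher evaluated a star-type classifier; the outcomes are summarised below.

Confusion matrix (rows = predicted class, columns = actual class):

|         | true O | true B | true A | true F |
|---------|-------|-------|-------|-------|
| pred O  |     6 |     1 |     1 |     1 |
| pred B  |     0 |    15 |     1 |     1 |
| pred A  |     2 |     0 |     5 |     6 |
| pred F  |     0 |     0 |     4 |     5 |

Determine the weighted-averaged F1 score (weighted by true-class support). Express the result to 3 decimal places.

Per-class F1 score (2·TP/(2·TP+FP+FN)):
  O: TP=6, FP=1+1+1=3, FN=0+2+0=2 → 12/17 = 0.7059
  B: TP=15, FP=0+1+1=2, FN=1+0+0=1 → 30/33 = 0.9091
  A: TP=5, FP=2+0+6=8, FN=1+1+4=6 → 10/24 = 0.4167
  F: TP=5, FP=0+0+4=4, FN=1+1+6=8 → 10/22 = 0.4545
Weighted-F1 score = Σ (supportᵢ/N)·F1 scoreᵢ with N=48: (8/48)·0.7059 + (16/48)·0.9091 + (11/48)·0.4167 + (13/48)·0.4545 = 0.639

0.639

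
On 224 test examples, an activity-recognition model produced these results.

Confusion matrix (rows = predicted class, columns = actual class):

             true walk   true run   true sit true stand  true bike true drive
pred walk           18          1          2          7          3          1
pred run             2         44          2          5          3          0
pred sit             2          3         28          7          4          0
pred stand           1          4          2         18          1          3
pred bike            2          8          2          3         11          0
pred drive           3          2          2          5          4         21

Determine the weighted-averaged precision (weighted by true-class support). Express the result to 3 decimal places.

0.633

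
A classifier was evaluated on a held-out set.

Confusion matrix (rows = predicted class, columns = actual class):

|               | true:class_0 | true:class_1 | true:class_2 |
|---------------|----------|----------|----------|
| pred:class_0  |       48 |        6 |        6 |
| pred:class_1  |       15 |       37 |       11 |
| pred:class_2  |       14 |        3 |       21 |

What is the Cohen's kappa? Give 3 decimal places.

0.478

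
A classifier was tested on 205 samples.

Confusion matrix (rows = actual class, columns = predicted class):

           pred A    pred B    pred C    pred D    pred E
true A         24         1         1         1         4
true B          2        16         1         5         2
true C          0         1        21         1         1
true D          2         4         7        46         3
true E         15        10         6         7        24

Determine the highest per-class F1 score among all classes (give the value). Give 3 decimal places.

Per-class F1 score (2·TP/(2·TP+FP+FN)):
  A: TP=24, FP=2+0+2+15=19, FN=1+1+1+4=7 → 48/74 = 0.6486
  B: TP=16, FP=1+1+4+10=16, FN=2+1+5+2=10 → 32/58 = 0.5517
  C: TP=21, FP=1+1+7+6=15, FN=0+1+1+1=3 → 42/60 = 0.7000
  D: TP=46, FP=1+5+1+7=14, FN=2+4+7+3=16 → 92/122 = 0.7541
  E: TP=24, FP=4+2+1+3=10, FN=15+10+6+7=38 → 48/96 = 0.5000
Highest is class 'D' with F1 score = 0.754.

0.754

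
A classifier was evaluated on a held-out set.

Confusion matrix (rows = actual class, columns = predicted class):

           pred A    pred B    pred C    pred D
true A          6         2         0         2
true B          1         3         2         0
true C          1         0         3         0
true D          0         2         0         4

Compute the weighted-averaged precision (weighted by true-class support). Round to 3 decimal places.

Per-class precision (TP/(TP+FP)):
  A: TP=6, FP=1+1+0=2 → 6/8 = 0.7500
  B: TP=3, FP=2+0+2=4 → 3/7 = 0.4286
  C: TP=3, FP=0+2+0=2 → 3/5 = 0.6000
  D: TP=4, FP=2+0+0=2 → 4/6 = 0.6667
Weighted-precision = Σ (supportᵢ/N)·precisionᵢ with N=26: (10/26)·0.7500 + (6/26)·0.4286 + (4/26)·0.6000 + (6/26)·0.6667 = 0.634

0.634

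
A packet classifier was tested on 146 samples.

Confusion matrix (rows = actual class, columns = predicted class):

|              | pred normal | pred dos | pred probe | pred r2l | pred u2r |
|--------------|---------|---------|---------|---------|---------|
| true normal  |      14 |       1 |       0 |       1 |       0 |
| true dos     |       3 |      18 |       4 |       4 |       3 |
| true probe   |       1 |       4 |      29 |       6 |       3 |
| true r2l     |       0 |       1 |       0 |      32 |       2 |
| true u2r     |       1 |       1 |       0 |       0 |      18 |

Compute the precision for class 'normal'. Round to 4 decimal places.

0.7368

Treat 'normal' as positive and all other classes as negative.
precision = TP/(TP+FP).
normal: TP=14, FP=3+1+0+1=5 → 14/19 = 0.73684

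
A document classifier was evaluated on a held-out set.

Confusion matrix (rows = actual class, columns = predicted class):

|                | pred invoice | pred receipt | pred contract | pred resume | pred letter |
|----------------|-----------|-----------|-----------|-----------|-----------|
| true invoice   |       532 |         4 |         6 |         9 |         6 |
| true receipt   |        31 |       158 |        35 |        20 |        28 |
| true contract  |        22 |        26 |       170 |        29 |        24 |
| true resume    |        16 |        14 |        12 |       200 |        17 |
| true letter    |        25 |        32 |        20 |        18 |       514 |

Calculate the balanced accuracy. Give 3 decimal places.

0.756

Balanced accuracy = mean of per-class recall.
  invoice: recall = 532/557 = 0.9551
  receipt: recall = 158/272 = 0.5809
  contract: recall = 170/271 = 0.6273
  resume: recall = 200/259 = 0.7722
  letter: recall = 514/609 = 0.8440
Mean = (0.9551 + 0.5809 + 0.6273 + 0.7722 + 0.8440) / 5 = 0.756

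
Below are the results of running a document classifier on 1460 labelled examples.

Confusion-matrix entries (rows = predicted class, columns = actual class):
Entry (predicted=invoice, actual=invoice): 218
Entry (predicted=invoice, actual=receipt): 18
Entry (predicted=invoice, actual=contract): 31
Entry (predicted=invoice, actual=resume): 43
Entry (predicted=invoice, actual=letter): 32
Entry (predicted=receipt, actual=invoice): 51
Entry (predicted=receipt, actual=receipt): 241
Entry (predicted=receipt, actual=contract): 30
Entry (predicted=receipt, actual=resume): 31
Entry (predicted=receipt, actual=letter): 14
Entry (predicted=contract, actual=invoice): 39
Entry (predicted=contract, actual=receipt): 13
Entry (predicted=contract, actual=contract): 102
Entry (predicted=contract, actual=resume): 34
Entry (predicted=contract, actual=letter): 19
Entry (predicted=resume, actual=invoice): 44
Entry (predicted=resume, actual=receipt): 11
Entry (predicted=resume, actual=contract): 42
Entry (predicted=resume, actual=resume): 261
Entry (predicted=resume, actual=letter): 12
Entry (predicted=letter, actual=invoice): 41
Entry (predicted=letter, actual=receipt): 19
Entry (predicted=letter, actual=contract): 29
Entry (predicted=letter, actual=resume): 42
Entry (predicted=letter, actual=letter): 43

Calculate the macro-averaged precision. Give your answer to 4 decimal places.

Per-class precision (TP/(TP+FP)):
  invoice: TP=218, FP=18+31+43+32=124 → 218/342 = 0.63743
  receipt: TP=241, FP=51+30+31+14=126 → 241/367 = 0.65668
  contract: TP=102, FP=39+13+34+19=105 → 102/207 = 0.49275
  resume: TP=261, FP=44+11+42+12=109 → 261/370 = 0.70541
  letter: TP=43, FP=41+19+29+42=131 → 43/174 = 0.24713
Macro-precision = mean = (0.63743 + 0.65668 + 0.49275 + 0.70541 + 0.24713) / 5 = 0.5479

0.5479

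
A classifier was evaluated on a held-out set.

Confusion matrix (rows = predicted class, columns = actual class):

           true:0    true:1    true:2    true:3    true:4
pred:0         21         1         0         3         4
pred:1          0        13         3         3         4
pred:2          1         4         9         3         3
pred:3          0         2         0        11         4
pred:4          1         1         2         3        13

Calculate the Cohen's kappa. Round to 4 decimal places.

Observed agreement pₒ = trace/N = 67/109 = 0.61468
Expected agreement pₑ = Σ (rowᵢ·colᵢ)/N² = (23·29 + 21·23 + 14·20 + 23·17 + 28·20)/109² = 0.20040
κ = (pₒ − pₑ)/(1 − pₑ) = (0.61468 − 0.20040)/(1 − 0.20040) = 0.5181

0.5181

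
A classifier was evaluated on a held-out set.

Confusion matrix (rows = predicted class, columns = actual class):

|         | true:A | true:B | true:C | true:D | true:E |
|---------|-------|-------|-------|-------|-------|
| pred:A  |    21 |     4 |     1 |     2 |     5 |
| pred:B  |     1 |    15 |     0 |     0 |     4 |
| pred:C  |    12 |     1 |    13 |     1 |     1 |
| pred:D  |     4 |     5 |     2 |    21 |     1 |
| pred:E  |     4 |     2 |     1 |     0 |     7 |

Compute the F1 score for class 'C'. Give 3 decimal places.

0.578

One-vs-rest for 'C': TP = diagonal; FP = other classes predicted 'C'; FN = 'C' predicted as other.
F1 score = 2·TP/(2·TP+FP+FN).
C: TP=13, FP=12+1+1+1=15, FN=1+0+2+1=4 → 26/45 = 0.5778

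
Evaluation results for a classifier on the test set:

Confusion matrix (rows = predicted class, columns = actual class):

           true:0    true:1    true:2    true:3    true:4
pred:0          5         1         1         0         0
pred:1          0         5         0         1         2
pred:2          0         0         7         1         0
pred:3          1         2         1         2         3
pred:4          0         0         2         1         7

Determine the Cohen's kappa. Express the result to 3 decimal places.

0.522

Observed agreement pₒ = trace/N = 26/42 = 0.6190
Expected agreement pₑ = Σ (rowᵢ·colᵢ)/N² = (6·7 + 8·8 + 11·8 + 5·9 + 12·10)/42² = 0.2035
κ = (pₒ − pₑ)/(1 − pₑ) = (0.6190 − 0.2035)/(1 − 0.2035) = 0.522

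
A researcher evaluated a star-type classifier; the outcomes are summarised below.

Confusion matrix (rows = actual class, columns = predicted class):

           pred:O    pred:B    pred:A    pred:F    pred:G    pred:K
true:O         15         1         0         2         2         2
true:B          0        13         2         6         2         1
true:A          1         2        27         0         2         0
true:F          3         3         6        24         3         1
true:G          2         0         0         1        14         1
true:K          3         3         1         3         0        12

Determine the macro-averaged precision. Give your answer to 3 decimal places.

0.658

Per-class precision (TP/(TP+FP)):
  O: TP=15, FP=0+1+3+2+3=9 → 15/24 = 0.6250
  B: TP=13, FP=1+2+3+0+3=9 → 13/22 = 0.5909
  A: TP=27, FP=0+2+6+0+1=9 → 27/36 = 0.7500
  F: TP=24, FP=2+6+0+1+3=12 → 24/36 = 0.6667
  G: TP=14, FP=2+2+2+3+0=9 → 14/23 = 0.6087
  K: TP=12, FP=2+1+0+1+1=5 → 12/17 = 0.7059
Macro-precision = mean = (0.6250 + 0.5909 + 0.7500 + 0.6667 + 0.6087 + 0.7059) / 6 = 0.658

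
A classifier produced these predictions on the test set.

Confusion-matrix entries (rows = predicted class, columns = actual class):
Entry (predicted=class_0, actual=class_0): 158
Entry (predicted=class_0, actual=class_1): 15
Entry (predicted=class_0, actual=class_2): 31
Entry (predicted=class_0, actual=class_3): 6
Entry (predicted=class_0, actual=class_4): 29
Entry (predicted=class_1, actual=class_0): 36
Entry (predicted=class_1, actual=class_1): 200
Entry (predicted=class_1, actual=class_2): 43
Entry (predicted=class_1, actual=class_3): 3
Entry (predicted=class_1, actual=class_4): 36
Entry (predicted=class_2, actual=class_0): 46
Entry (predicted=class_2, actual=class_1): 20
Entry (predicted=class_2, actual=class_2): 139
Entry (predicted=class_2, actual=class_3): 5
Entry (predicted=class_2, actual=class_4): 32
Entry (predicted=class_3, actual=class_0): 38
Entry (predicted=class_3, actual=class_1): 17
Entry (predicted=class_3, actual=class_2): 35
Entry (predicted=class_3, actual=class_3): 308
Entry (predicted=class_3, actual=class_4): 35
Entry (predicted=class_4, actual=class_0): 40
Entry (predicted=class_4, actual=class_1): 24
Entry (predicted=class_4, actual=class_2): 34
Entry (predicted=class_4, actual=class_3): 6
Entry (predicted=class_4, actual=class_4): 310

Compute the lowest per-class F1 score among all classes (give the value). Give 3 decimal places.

Per-class F1 score (2·TP/(2·TP+FP+FN)):
  class_0: TP=158, FP=15+31+6+29=81, FN=36+46+38+40=160 → 316/557 = 0.5673
  class_1: TP=200, FP=36+43+3+36=118, FN=15+20+17+24=76 → 400/594 = 0.6734
  class_2: TP=139, FP=46+20+5+32=103, FN=31+43+35+34=143 → 278/524 = 0.5305
  class_3: TP=308, FP=38+17+35+35=125, FN=6+3+5+6=20 → 616/761 = 0.8095
  class_4: TP=310, FP=40+24+34+6=104, FN=29+36+32+35=132 → 620/856 = 0.7243
Lowest is class 'class_2' with F1 score = 0.531.

0.531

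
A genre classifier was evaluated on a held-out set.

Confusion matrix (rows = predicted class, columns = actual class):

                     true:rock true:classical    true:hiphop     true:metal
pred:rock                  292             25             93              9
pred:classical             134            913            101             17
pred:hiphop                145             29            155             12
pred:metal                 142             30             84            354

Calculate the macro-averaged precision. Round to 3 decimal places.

0.629

Per-class precision (TP/(TP+FP)):
  rock: TP=292, FP=25+93+9=127 → 292/419 = 0.6969
  classical: TP=913, FP=134+101+17=252 → 913/1165 = 0.7837
  hiphop: TP=155, FP=145+29+12=186 → 155/341 = 0.4545
  metal: TP=354, FP=142+30+84=256 → 354/610 = 0.5803
Macro-precision = mean = (0.6969 + 0.7837 + 0.4545 + 0.5803) / 4 = 0.629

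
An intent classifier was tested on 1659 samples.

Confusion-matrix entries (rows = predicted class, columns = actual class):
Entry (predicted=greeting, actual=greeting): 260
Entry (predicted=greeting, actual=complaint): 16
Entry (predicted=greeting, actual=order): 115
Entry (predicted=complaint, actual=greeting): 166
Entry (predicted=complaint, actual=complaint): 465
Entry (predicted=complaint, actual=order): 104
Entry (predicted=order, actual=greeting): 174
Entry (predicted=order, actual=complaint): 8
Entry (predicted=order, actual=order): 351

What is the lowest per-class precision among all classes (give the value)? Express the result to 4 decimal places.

0.6327

Per-class precision (TP/(TP+FP)):
  greeting: TP=260, FP=16+115=131 → 260/391 = 0.66496
  complaint: TP=465, FP=166+104=270 → 465/735 = 0.63265
  order: TP=351, FP=174+8=182 → 351/533 = 0.65854
Lowest is class 'complaint' with precision = 0.6327.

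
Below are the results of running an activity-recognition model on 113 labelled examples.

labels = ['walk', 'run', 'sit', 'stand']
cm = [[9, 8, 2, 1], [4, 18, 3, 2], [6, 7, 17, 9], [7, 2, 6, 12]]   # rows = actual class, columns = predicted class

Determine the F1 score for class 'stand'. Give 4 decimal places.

One-vs-rest for 'stand': TP = diagonal; FP = other classes predicted 'stand'; FN = 'stand' predicted as other.
F1 score = 2·TP/(2·TP+FP+FN).
stand: TP=12, FP=1+2+9=12, FN=7+2+6=15 → 24/51 = 0.47059

0.4706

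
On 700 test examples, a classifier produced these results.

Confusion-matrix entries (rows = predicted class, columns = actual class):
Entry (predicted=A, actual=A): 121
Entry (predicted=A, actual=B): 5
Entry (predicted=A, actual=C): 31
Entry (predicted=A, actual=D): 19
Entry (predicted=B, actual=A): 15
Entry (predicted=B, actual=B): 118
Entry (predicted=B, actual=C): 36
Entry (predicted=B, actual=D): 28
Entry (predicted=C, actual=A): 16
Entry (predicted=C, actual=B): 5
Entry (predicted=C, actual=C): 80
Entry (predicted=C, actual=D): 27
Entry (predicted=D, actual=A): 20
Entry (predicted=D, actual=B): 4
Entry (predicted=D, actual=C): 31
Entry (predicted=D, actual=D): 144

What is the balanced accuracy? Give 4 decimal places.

Balanced accuracy = mean of per-class recall.
  A: recall = 121/172 = 0.70349
  B: recall = 118/132 = 0.89394
  C: recall = 80/178 = 0.44944
  D: recall = 144/218 = 0.66055
Mean = (0.70349 + 0.89394 + 0.44944 + 0.66055) / 4 = 0.6769

0.6769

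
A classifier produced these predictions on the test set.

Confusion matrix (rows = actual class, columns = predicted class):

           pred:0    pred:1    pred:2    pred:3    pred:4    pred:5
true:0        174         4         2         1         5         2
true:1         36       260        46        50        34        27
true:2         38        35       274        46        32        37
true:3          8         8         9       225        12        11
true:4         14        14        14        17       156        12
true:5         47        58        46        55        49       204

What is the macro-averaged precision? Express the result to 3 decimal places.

Per-class precision (TP/(TP+FP)):
  0: TP=174, FP=36+38+8+14+47=143 → 174/317 = 0.5489
  1: TP=260, FP=4+35+8+14+58=119 → 260/379 = 0.6860
  2: TP=274, FP=2+46+9+14+46=117 → 274/391 = 0.7008
  3: TP=225, FP=1+50+46+17+55=169 → 225/394 = 0.5711
  4: TP=156, FP=5+34+32+12+49=132 → 156/288 = 0.5417
  5: TP=204, FP=2+27+37+11+12=89 → 204/293 = 0.6962
Macro-precision = mean = (0.5489 + 0.6860 + 0.7008 + 0.5711 + 0.5417 + 0.6962) / 6 = 0.624

0.624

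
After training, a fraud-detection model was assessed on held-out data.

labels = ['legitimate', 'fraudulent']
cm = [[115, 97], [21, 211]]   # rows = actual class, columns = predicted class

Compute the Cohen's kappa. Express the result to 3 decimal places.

0.459

Observed agreement pₒ = trace/N = 326/444 = 0.7342
Expected agreement pₑ = Σ (rowᵢ·colᵢ)/N² = (212·136 + 232·308)/444² = 0.5087
κ = (pₒ − pₑ)/(1 − pₑ) = (0.7342 − 0.5087)/(1 − 0.5087) = 0.459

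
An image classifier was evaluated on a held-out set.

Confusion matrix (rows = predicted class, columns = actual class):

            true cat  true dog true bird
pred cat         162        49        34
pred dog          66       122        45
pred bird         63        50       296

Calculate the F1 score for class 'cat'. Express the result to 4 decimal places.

0.6045

Treat 'cat' as positive and all other classes as negative.
F1 score = 2·TP/(2·TP+FP+FN).
cat: TP=162, FP=49+34=83, FN=66+63=129 → 324/536 = 0.60448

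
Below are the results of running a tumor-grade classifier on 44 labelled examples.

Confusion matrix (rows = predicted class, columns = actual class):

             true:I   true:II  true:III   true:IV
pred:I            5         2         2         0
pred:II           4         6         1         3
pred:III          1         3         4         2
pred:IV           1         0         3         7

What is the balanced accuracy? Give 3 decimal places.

Balanced accuracy = mean of per-class recall.
  I: recall = 5/11 = 0.4545
  II: recall = 6/11 = 0.5455
  III: recall = 4/10 = 0.4000
  IV: recall = 7/12 = 0.5833
Mean = (0.4545 + 0.5455 + 0.4000 + 0.5833) / 4 = 0.496

0.496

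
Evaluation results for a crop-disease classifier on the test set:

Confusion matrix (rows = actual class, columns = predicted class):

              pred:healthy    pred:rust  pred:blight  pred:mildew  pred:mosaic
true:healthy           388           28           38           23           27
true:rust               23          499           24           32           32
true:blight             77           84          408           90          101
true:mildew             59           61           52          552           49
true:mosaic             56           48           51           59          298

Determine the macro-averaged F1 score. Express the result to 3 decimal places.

Per-class F1 score (2·TP/(2·TP+FP+FN)):
  healthy: TP=388, FP=23+77+59+56=215, FN=28+38+23+27=116 → 776/1107 = 0.7010
  rust: TP=499, FP=28+84+61+48=221, FN=23+24+32+32=111 → 998/1330 = 0.7504
  blight: TP=408, FP=38+24+52+51=165, FN=77+84+90+101=352 → 816/1333 = 0.6122
  mildew: TP=552, FP=23+32+90+59=204, FN=59+61+52+49=221 → 1104/1529 = 0.7220
  mosaic: TP=298, FP=27+32+101+49=209, FN=56+48+51+59=214 → 596/1019 = 0.5849
Macro-F1 score = mean = (0.7010 + 0.7504 + 0.6122 + 0.7220 + 0.5849) / 5 = 0.674

0.674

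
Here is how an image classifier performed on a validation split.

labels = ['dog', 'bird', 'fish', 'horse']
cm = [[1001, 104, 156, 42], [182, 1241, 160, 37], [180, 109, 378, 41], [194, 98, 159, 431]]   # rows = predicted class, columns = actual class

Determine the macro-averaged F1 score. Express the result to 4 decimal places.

Per-class F1 score (2·TP/(2·TP+FP+FN)):
  dog: TP=1001, FP=104+156+42=302, FN=182+180+194=556 → 2002/2860 = 0.70000
  bird: TP=1241, FP=182+160+37=379, FN=104+109+98=311 → 2482/3172 = 0.78247
  fish: TP=378, FP=180+109+41=330, FN=156+160+159=475 → 756/1561 = 0.48430
  horse: TP=431, FP=194+98+159=451, FN=42+37+41=120 → 862/1433 = 0.60154
Macro-F1 score = mean = (0.70000 + 0.78247 + 0.48430 + 0.60154) / 4 = 0.6421

0.6421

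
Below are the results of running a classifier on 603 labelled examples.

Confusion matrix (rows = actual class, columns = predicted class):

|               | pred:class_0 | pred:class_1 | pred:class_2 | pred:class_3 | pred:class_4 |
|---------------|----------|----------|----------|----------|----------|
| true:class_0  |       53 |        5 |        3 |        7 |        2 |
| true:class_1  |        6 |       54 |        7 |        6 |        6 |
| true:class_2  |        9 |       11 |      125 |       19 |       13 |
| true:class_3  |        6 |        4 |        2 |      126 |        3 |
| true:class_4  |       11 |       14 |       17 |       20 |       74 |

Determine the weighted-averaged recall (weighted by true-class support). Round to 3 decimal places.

Per-class recall (TP/(TP+FN)):
  class_0: TP=53, FN=5+3+7+2=17 → 53/70 = 0.7571
  class_1: TP=54, FN=6+7+6+6=25 → 54/79 = 0.6835
  class_2: TP=125, FN=9+11+19+13=52 → 125/177 = 0.7062
  class_3: TP=126, FN=6+4+2+3=15 → 126/141 = 0.8936
  class_4: TP=74, FN=11+14+17+20=62 → 74/136 = 0.5441
Weighted-recall = Σ (supportᵢ/N)·recallᵢ with N=603: (70/603)·0.7571 + (79/603)·0.6835 + (177/603)·0.7062 + (141/603)·0.8936 + (136/603)·0.5441 = 0.716

0.716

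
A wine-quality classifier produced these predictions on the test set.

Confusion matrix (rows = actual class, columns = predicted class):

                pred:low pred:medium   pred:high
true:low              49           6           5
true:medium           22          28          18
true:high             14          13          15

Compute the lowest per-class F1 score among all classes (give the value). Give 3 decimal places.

Per-class F1 score (2·TP/(2·TP+FP+FN)):
  low: TP=49, FP=22+14=36, FN=6+5=11 → 98/145 = 0.6759
  medium: TP=28, FP=6+13=19, FN=22+18=40 → 56/115 = 0.4870
  high: TP=15, FP=5+18=23, FN=14+13=27 → 30/80 = 0.3750
Lowest is class 'high' with F1 score = 0.375.

0.375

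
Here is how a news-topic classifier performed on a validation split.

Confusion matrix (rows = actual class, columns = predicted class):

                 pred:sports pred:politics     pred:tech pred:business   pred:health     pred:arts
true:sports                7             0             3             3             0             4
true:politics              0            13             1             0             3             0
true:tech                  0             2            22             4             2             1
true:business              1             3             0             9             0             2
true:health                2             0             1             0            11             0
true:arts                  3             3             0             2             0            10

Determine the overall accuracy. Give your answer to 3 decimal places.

Accuracy = trace / total = (7+13+22+9+11+10=72) / 112 = 72/112 = 0.643

0.643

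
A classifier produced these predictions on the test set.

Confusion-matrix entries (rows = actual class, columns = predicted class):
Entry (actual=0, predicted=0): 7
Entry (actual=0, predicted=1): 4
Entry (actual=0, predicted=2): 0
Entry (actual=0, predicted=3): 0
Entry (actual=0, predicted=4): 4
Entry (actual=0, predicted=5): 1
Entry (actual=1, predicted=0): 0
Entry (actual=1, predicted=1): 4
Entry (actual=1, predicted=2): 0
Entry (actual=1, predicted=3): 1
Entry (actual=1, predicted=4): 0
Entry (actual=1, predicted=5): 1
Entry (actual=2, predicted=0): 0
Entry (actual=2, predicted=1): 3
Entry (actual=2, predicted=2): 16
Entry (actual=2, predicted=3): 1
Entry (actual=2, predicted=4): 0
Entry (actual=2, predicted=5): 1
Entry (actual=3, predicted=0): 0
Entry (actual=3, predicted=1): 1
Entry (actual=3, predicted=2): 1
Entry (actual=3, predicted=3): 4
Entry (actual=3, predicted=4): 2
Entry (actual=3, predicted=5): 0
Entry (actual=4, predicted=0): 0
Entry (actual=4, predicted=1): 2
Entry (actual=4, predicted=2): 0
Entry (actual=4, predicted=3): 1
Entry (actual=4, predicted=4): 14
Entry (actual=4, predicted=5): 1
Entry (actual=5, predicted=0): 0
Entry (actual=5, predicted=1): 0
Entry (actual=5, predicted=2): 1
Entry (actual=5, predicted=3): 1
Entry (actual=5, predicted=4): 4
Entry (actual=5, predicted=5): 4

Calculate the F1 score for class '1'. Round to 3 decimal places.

Take TP from the diagonal, FP from the rest of the '1' prediction marginal, FN from the rest of the '1' actual marginal.
F1 score = 2·TP/(2·TP+FP+FN).
1: TP=4, FP=4+3+1+2+0=10, FN=0+0+1+0+1=2 → 8/20 = 0.4000

0.400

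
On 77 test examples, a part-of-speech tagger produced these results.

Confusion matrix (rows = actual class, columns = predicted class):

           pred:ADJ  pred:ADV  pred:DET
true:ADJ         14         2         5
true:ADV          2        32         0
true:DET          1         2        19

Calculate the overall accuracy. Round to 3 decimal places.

0.844

Accuracy = trace / total = (14+32+19=65) / 77 = 65/77 = 0.844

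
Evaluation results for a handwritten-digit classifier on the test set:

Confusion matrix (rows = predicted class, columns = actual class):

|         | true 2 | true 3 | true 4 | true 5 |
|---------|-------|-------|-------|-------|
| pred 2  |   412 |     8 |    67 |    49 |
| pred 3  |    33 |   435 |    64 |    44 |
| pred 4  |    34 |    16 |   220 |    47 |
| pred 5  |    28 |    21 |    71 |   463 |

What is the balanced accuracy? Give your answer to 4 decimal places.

0.7520

Balanced accuracy = mean of per-class recall.
  2: recall = 412/507 = 0.81262
  3: recall = 435/480 = 0.90625
  4: recall = 220/422 = 0.52133
  5: recall = 463/603 = 0.76783
Mean = (0.81262 + 0.90625 + 0.52133 + 0.76783) / 4 = 0.7520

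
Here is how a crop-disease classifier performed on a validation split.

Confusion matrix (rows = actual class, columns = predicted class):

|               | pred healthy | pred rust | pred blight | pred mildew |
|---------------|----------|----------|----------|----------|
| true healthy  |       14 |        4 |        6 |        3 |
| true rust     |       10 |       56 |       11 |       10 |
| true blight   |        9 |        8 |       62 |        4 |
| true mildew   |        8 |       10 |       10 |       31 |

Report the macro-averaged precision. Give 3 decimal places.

Per-class precision (TP/(TP+FP)):
  healthy: TP=14, FP=10+9+8=27 → 14/41 = 0.3415
  rust: TP=56, FP=4+8+10=22 → 56/78 = 0.7179
  blight: TP=62, FP=6+11+10=27 → 62/89 = 0.6966
  mildew: TP=31, FP=3+10+4=17 → 31/48 = 0.6458
Macro-precision = mean = (0.3415 + 0.7179 + 0.6966 + 0.6458) / 4 = 0.600

0.600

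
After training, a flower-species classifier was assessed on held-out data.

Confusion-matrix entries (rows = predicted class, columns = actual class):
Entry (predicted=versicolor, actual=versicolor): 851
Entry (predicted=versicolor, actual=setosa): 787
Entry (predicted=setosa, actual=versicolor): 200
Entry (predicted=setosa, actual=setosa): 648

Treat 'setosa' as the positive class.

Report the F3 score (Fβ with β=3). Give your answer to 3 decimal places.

Fβ = (1+β²)·TP / ((1+β²)·TP + β²·FN + FP), with β²=9
= 10·648 / (10·648 + 9·787 + 200) = 0.471

0.471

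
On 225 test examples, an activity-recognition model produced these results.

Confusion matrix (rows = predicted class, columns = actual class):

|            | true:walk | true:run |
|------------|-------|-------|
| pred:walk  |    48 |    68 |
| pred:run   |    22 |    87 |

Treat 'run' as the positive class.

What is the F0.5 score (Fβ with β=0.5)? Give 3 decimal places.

Fβ = (1+β²)·TP / ((1+β²)·TP + β²·FN + FP), with β²=1/4
= 1.25·87 / (1.25·87 + 0.25·68 + 22) = 0.736

0.736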